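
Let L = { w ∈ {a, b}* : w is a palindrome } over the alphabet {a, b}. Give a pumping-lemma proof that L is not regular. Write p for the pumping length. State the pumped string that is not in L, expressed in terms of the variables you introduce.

Suppose for contradiction that L is regular, and let p be the pumping length.
Take w = a^p b a^p, a palindrome of length 2p+1 ≥ p.
Write w = xyz as guaranteed by the lemma, with |xy| ≤ p and |y| ≥ 1.
Because |xy| ≤ p and w begins with p copies of a, we have y = a^k with 1 ≤ k ≤ p.
Pump with i = 2: xy^2z = a^{p+k} b a^p. Its reverse is a^p b a^{p+k}, which differs from xy^2z since k ≥ 1. So xy^2z is not a palindrome and xy^2z ∉ L.
Contradiction. Therefore L is not regular.

a^{p+k} b a^p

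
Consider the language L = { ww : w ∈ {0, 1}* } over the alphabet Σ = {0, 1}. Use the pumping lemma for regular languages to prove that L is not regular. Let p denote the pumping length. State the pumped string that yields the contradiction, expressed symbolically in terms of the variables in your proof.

0^{p+k} 1^p 0^p 1^p

Assume L is regular; let p be its pumping constant.
Take w = 0^p 1^p 0^p 1^p = uu where u = 0^p1^p; then w ∈ L and |w| = 4p ≥ p.
By the pumping lemma, w = xyz with |xy| ≤ p and y is nonempty.
Since the first p symbols of w are all 0's and |xy| ≤ p, y lies entirely in the leading 0-block: y = 0^k for some k with 1 ≤ k ≤ p.
Pump with i = 2: xy^2z = 0^{p+k} 1^p 0^p 1^p, of length 4p+k. Suppose this equals vv. The string starts with 0 and ends with 1, so v does too; thus the boundary between the two copies of v is a 1→0 transition. There is exactly one such transition, at position 2p+k, so |v| = 2p+k and |vv| = 4p+2k ≠ 4p+k since k ≥ 1. So xy^2z ∉ L.
Contradiction. Therefore L is not regular.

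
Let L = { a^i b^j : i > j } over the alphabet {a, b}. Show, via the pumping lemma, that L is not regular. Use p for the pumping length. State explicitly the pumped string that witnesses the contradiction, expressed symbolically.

a^{p+1-k} b^p

Suppose for contradiction that L is regular, and let p be the pumping length.
Choose w = a^{p+1} b^p ∈ L, with |w| = 2p+1 ≥ p.
Write w = xyz as guaranteed by the lemma, with |xy| ≤ p and y is nonempty.
The first p characters of w are a's, so xy (and hence y) consists only of a's. Write y = a^k, 1 ≤ k ≤ p.
Consider xy^0z = xz = a^{p+1-k} b^p. Since k ≥ 1, the a-count p+1-k is at most p, so i > j fails; thus xz ∉ L.
Contradiction. Therefore L is not regular.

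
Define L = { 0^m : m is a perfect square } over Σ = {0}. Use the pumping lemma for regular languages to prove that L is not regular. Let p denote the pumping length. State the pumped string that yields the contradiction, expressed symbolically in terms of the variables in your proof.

Assume L is regular; let p be its pumping constant.
Take w = 0^{p²} ∈ L with |w| = p² ≥ p.
The pumping lemma gives a decomposition w = xyz where |xy| ≤ p and |y| > 0.
Then y = 0^k for some k with 1 ≤ k ≤ p.
Pump with i = 2: xy^2z = 0^{p²+k}. Since 1 ≤ k ≤ p, p² < p²+k ≤ p²+p < (p+1)², so p²+k lies strictly between consecutive squares and is not a perfect square. So xy^2z ∉ L.
This contradicts the pumping lemma, so L is not regular.

0^{p²+k}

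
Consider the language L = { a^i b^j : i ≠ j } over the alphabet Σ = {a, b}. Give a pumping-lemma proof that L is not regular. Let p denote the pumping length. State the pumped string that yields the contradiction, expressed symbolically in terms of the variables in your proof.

a^{p+p!} b^{p+p!}

Assume L is regular. Let p be the pumping length given by the pumping lemma.
Choose w = a^p b^{p+p!}. Since p ≠ p+p!, w ∈ L; and |w| ≥ p.
Write w = xyz as guaranteed by the lemma, with |xy| ≤ p and y is nonempty.
Since the first p symbols of w are all a's and |xy| ≤ p, y lies entirely in the leading a-block: y = a^k for some k with 1 ≤ k ≤ p.
Since 1 ≤ k ≤ p, k divides p!; set t = 1 + p!/k. Then xy^t z has p + (p!/k)·k = p + p! copies of a. Now the a-count equals the b-count, so i ≠ j fails. So xy^t z = a^{p+p!} b^{p+p!} ∉ L.
Contradiction. Therefore L is not regular.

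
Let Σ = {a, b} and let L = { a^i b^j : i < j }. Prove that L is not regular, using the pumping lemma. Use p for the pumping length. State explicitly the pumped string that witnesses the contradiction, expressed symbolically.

Suppose for contradiction that L is regular, and let p be the pumping length.
Choose w = a^p b^{p+1} ∈ L, with |w| = 2p+1 ≥ p.
Write w = xyz as guaranteed by the lemma, with |xy| ≤ p and |y| ≥ 1.
The first p characters of w are a's, so xy (and hence y) consists only of a's. Write y = a^k, 1 ≤ k ≤ p.
Consider xy^2z = a^{p+k} b^{p+1}. Since k ≥ 1, the a-count p+k is at least p+1, so i < j fails; thus xy^2z ∉ L.
This contradicts the pumping lemma, so L is not regular.

a^{p+k} b^{p+1}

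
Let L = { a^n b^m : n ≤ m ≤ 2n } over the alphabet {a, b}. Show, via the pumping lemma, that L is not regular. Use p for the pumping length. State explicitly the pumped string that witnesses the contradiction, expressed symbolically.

a^{p+k} b^p

Toward a contradiction, assume L is regular with pumping length p.
Take w = a^p b^p ∈ L (since p ≤ p ≤ 2p), with |w| = 2p ≥ p.
Write w = xyz as guaranteed by the lemma, with |xy| ≤ p and y is nonempty.
The first p characters of w are a's, so xy (and hence y) consists only of a's. Write y = a^k, 1 ≤ k ≤ p.
Pump with i = 2: xy^2z = a^{p+k} b^p. Now n = p+k > p = m, so the condition n ≤ m fails. Thus xy^2z ∉ L.
This contradicts the pumping lemma, so L is not regular.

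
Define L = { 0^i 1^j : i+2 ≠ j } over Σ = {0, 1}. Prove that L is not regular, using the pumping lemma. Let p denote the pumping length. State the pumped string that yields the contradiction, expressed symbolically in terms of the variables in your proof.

Suppose for contradiction that L is regular, and let p be the pumping length.
Choose w = 0^p 1^{p+p!+2}. Since p ≠ (p+p!+2)-2 = p+p!, w ∈ L; and |w| ≥ p.
Write w = xyz as guaranteed by the lemma, with |xy| ≤ p and y is nonempty.
The first p characters of w are 0's, so xy (and hence y) consists only of 0's. Write y = 0^k, 1 ≤ k ≤ p.
Since 1 ≤ k ≤ p, k divides p!; set t = 1 + p!/k. Then xy^t z has p + (p!/k)·k = p + p! copies of 0. Now the 0-count is p+p! and (1-count)-2 = (p+p!+2)-2 = p+p!, so i+2 ≠ j fails. So xy^t z = 0^{p+p!} 1^{p+p!+2} ∉ L.
This is a contradiction; hence L is not regular.

0^{p+p!} 1^{p+p!+2}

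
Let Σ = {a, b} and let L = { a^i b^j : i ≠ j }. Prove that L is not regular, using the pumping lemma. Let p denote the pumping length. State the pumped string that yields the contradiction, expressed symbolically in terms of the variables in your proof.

Suppose for contradiction that L is regular, and let p be the pumping length.
Choose w = a^p b^{p+p!}. Since p ≠ p+p!, w ∈ L; and |w| ≥ p.
By the pumping lemma, w = xyz with |xy| ≤ p and |y| ≥ 1.
Since the first p symbols of w are all a's and |xy| ≤ p, y lies entirely in the leading a-block: y = a^k for some k with 1 ≤ k ≤ p.
Since 1 ≤ k ≤ p, k divides p!; set t = 1 + p!/k. Then xy^t z has p + (p!/k)·k = p + p! copies of a. Now the a-count equals the b-count, so i ≠ j fails. So xy^t z = a^{p+p!} b^{p+p!} ∉ L.
This contradicts the pumping lemma, so L is not regular.

a^{p+p!} b^{p+p!}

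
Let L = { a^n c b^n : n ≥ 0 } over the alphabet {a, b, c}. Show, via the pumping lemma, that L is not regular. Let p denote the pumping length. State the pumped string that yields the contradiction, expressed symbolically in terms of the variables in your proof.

Suppose for contradiction that L is regular, and let p be the pumping length.
Take w = a^p c b^p ∈ L with |w| = 2p+1 ≥ p.
By the pumping lemma, w = xyz with |xy| ≤ p and y is nonempty.
Because |xy| ≤ p and w begins with p copies of a, we have y = a^k with 1 ≤ k ≤ p.
Pump with i = 2: xy^2z = a^{p+k} c b^p, which would require p+k = p. But k ≥ 1, so xy^2z ∉ L.
Contradiction. Therefore L is not regular.

a^{p+k} c b^p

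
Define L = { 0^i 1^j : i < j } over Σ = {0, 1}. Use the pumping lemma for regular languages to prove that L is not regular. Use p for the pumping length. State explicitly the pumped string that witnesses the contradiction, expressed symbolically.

0^{p+k} 1^{p+1}

Assume L is regular; let p be its pumping constant.
Choose w = 0^p 1^{p+1} ∈ L, with |w| = 2p+1 ≥ p.
Write w = xyz as guaranteed by the lemma, with |xy| ≤ p and |y| > 0.
Because |xy| ≤ p and w begins with p copies of 0, we have y = 0^k with 1 ≤ k ≤ p.
Consider xy^2z = 0^{p+k} 1^{p+1}. Since k ≥ 1, the 0-count p+k is at least p+1, so i < j fails; thus xy^2z ∉ L.
This is a contradiction; hence L is not regular.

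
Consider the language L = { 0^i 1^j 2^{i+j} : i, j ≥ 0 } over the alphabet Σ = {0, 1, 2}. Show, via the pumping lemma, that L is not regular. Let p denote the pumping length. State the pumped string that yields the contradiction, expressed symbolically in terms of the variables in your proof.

0^{p+k} 1^p 2^{2p}

Suppose for contradiction that L is regular, and let p be the pumping length.
Take w = 0^p 1^p 2^{2p} ∈ L (with i=j=p, i+j=2p), |w| = 4p ≥ p.
Write w = xyz as guaranteed by the lemma, with |xy| ≤ p and y is nonempty.
Because |xy| ≤ p and w begins with p copies of 0, we have y = 0^k with 1 ≤ k ≤ p.
Consider xy^2z = 0^{p+k} 1^p 2^{2p}. Now the 0- and 1-counts sum to 2p+k, but the 2-count is 2p ≠ 2p+k. So xy^2z ∉ L.
This is a contradiction; hence L is not regular.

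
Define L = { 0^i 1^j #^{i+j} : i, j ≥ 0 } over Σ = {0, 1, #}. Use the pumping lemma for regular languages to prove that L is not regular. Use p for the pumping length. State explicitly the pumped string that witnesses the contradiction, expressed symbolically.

0^{p+k} 1^p #^{2p}

Assume L is regular. Let p be the pumping length given by the pumping lemma.
Take w = 0^p 1^p #^{2p} ∈ L (with i=j=p, i+j=2p), |w| = 4p ≥ p.
Write w = xyz as guaranteed by the lemma, with |xy| ≤ p and |y| ≥ 1.
Because |xy| ≤ p and w begins with p copies of 0, we have y = 0^k with 1 ≤ k ≤ p.
Consider xy^2z = 0^{p+k} 1^p #^{2p}. Now the 0- and 1-counts sum to 2p+k, but the #-count is 2p ≠ 2p+k. So xy^2z ∉ L.
Contradiction. Therefore L is not regular.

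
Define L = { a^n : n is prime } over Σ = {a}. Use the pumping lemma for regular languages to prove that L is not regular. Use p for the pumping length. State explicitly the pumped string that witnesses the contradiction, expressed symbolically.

a^{q(1+k)}

Assume L is regular; let p be its pumping constant.
Let q be a prime with q ≥ p+2 (infinitely many primes exist), and take w = a^q ∈ L with |w| = q ≥ p.
By the pumping lemma, w = xyz with |xy| ≤ p and |y| > 0.
Then y = a^k for some k with 1 ≤ k ≤ p.
Since 1 ≤ k ≤ p, |xz| = q-k. Pump with i = q+1: |xy^{q+1}z| = (q-k)+(q+1)k = q+qk = q(1+k), which is composite (both factors ≥ 2). So xy^{q+1}z = a^{q(1+k)} ∉ L.
This contradicts the pumping lemma, so L is not regular.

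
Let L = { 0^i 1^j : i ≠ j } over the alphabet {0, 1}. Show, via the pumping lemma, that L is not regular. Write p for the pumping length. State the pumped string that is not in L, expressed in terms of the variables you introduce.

Assume L is regular. Let p be the pumping length given by the pumping lemma.
Choose w = 0^p 1^{p+p!}. Since p ≠ p+p!, w ∈ L; and |w| ≥ p.
Write w = xyz as guaranteed by the lemma, with |xy| ≤ p and |y| ≥ 1.
The first p characters of w are 0's, so xy (and hence y) consists only of 0's. Write y = 0^k, 1 ≤ k ≤ p.
Since 1 ≤ k ≤ p, k divides p!; set t = 1 + p!/k. Then xy^t z has p + (p!/k)·k = p + p! copies of 0. Now the 0-count equals the 1-count, so i ≠ j fails. So xy^t z = 0^{p+p!} 1^{p+p!} ∉ L.
Contradiction. Therefore L is not regular.

0^{p+p!} 1^{p+p!}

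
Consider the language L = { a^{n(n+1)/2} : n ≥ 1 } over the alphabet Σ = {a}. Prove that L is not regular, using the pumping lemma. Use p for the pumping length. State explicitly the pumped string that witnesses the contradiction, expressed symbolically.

Suppose for contradiction that L is regular, and let p be the pumping length.
Take w = a^{p(p+1)/2} ∈ L with |w| = p(p+1)/2 ≥ p.
Write w = xyz as guaranteed by the lemma, with |xy| ≤ p and |y| > 0.
Then y = a^k for some k with 1 ≤ k ≤ p.
Pump with i = 2: xy^2z = a^{p(p+1)/2+k}. Since 1 ≤ k ≤ p, p(p+1)/2 < p(p+1)/2+k ≤ p(p+1)/2+p < (p+1)(p+2)/2, so p(p+1)/2+k is strictly between consecutive triangular numbers. So xy^2z ∉ L.
This is a contradiction; hence L is not regular.

a^{p(p+1)/2+k}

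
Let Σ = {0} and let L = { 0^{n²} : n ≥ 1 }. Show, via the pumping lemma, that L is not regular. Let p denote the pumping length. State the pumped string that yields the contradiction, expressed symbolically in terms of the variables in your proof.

0^{p²+k}

Assume L is regular. Let p be the pumping length given by the pumping lemma.
Take w = 0^{p²} ∈ L with |w| = p² ≥ p.
By the pumping lemma, w = xyz with |xy| ≤ p and y is nonempty.
Then y = 0^k for some k with 1 ≤ k ≤ p.
Pump with i = 2: xy^2z = 0^{p²+k}. Since 1 ≤ k ≤ p, p² < p²+k ≤ p²+p < (p+1)², so p²+k lies strictly between consecutive squares and is not a perfect square. So xy^2z ∉ L.
This contradicts the pumping lemma, so L is not regular.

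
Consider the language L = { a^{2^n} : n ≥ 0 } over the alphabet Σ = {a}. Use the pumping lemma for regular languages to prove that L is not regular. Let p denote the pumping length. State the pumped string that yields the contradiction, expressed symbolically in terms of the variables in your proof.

a^{2^p+k}

Toward a contradiction, assume L is regular with pumping length p.
Take w = a^{2^p} ∈ L with |w| = 2^p ≥ p.
Write w = xyz as guaranteed by the lemma, with |xy| ≤ p and y is nonempty.
Then y = a^k for some k with 1 ≤ k ≤ p.
Pump with i = 2: xy^2z = a^{2^p+k}. Since 1 ≤ k ≤ p < 2^p, we have 2^p < 2^p+k < 2^{p+1}, so 2^p+k is not a power of 2. So xy^2z ∉ L.
This contradicts the pumping lemma, so L is not regular.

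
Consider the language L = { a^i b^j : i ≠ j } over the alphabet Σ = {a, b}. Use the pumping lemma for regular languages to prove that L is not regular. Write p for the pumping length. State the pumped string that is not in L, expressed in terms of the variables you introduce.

a^{p+p!} b^{p+p!}

Toward a contradiction, assume L is regular with pumping length p.
Choose w = a^p b^{p+p!}. Since p ≠ p+p!, w ∈ L; and |w| ≥ p.
The pumping lemma gives a decomposition w = xyz where |xy| ≤ p and |y| > 0.
Because |xy| ≤ p and w begins with p copies of a, we have y = a^k with 1 ≤ k ≤ p.
Since 1 ≤ k ≤ p, k divides p!; set t = 1 + p!/k. Then xy^t z has p + (p!/k)·k = p + p! copies of a. Now the a-count equals the b-count, so i ≠ j fails. So xy^t z = a^{p+p!} b^{p+p!} ∉ L.
This is a contradiction; hence L is not regular.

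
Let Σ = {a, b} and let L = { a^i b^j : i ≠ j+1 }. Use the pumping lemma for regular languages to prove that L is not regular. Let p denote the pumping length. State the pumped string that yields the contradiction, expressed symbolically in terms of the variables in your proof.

a^{p+p!} b^{p+p!-1}

Toward a contradiction, assume L is regular with pumping length p.
Choose w = a^p b^{p+p!-1}. Since p ≠ (p+p!-1)+1 = p+p!, w ∈ L; and |w| ≥ p.
Write w = xyz as guaranteed by the lemma, with |xy| ≤ p and y is nonempty.
Because |xy| ≤ p and w begins with p copies of a, we have y = a^k with 1 ≤ k ≤ p.
Since 1 ≤ k ≤ p, k divides p!; set t = 1 + p!/k. Then xy^t z has p + (p!/k)·k = p + p! copies of a. Now the a-count is p+p! and (b-count)+1 = (p+p!-1)+1 = p+p!, so i ≠ j+1 fails. So xy^t z = a^{p+p!} b^{p+p!-1} ∉ L.
This is a contradiction; hence L is not regular.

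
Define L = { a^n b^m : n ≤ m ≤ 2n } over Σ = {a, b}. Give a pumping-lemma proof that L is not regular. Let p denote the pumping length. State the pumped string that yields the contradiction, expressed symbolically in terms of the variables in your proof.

Suppose for contradiction that L is regular, and let p be the pumping length.
Take w = a^p b^p ∈ L (since p ≤ p ≤ 2p), with |w| = 2p ≥ p.
By the pumping lemma, w = xyz with |xy| ≤ p and y is nonempty.
Because |xy| ≤ p and w begins with p copies of a, we have y = a^k with 1 ≤ k ≤ p.
Pump with i = 2: xy^2z = a^{p+k} b^p. Now n = p+k > p = m, so the condition n ≤ m fails. Thus xy^2z ∉ L.
This is a contradiction; hence L is not regular.

a^{p+k} b^p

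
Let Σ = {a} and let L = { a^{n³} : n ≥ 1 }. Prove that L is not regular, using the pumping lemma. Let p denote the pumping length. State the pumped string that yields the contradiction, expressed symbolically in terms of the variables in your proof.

a^{p³+k}

Assume L is regular; let p be its pumping constant.
Take w = a^{p³} ∈ L with |w| = p³ ≥ p.
By the pumping lemma, w = xyz with |xy| ≤ p and |y| > 0.
Then y = a^k for some k with 1 ≤ k ≤ p.
Pump with i = 2: xy^2z = a^{p³+k}. Since 1 ≤ k ≤ p, p³ < p³+k ≤ p³+p < p³+3p²+3p+1 = (p+1)³, so p³+k is not a perfect cube. So xy^2z ∉ L.
This is a contradiction; hence L is not regular.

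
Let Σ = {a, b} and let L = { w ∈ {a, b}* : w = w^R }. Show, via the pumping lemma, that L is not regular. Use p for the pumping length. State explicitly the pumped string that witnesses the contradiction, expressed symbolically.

a^{p+k} b a^p

Toward a contradiction, assume L is regular with pumping length p.
Take w = a^p b a^p, a palindrome of length 2p+1 ≥ p.
Write w = xyz as guaranteed by the lemma, with |xy| ≤ p and y is nonempty.
The first p characters of w are a's, so xy (and hence y) consists only of a's. Write y = a^k, 1 ≤ k ≤ p.
Pump with i = 2: xy^2z = a^{p+k} b a^p. Its reverse is a^p b a^{p+k}, which differs from xy^2z since k ≥ 1. So xy^2z is not a palindrome and xy^2z ∉ L.
Contradiction. Therefore L is not regular.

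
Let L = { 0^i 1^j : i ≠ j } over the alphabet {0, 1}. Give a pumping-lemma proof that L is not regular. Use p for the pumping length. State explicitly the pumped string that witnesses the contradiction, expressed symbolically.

Assume L is regular; let p be its pumping constant.
Choose w = 0^p 1^{p+p!}. Since p ≠ p+p!, w ∈ L; and |w| ≥ p.
By the pumping lemma, w = xyz with |xy| ≤ p and |y| > 0.
The first p characters of w are 0's, so xy (and hence y) consists only of 0's. Write y = 0^k, 1 ≤ k ≤ p.
Since 1 ≤ k ≤ p, k divides p!; set t = 1 + p!/k. Then xy^t z has p + (p!/k)·k = p + p! copies of 0. Now the 0-count equals the 1-count, so i ≠ j fails. So xy^t z = 0^{p+p!} 1^{p+p!} ∉ L.
This is a contradiction; hence L is not regular.

0^{p+p!} 1^{p+p!}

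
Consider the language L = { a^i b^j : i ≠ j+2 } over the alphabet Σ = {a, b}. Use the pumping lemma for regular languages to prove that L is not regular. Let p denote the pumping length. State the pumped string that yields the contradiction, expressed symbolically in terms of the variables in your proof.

a^{p+p!} b^{p+p!-2}

Assume L is regular. Let p be the pumping length given by the pumping lemma.
Choose w = a^p b^{p+p!-2}. Since p ≠ (p+p!-2)+2 = p+p!, w ∈ L; and |w| ≥ p.
The pumping lemma gives a decomposition w = xyz where |xy| ≤ p and y is nonempty.
Because |xy| ≤ p and w begins with p copies of a, we have y = a^k with 1 ≤ k ≤ p.
Since 1 ≤ k ≤ p, k divides p!; set t = 1 + p!/k. Then xy^t z has p + (p!/k)·k = p + p! copies of a. Now the a-count is p+p! and (b-count)+2 = (p+p!-2)+2 = p+p!, so i ≠ j+2 fails. So xy^t z = a^{p+p!} b^{p+p!-2} ∉ L.
Contradiction. Therefore L is not regular.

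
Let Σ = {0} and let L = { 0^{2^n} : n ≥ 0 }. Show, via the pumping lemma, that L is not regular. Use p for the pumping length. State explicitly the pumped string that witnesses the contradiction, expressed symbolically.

Toward a contradiction, assume L is regular with pumping length p.
Take w = 0^{2^p} ∈ L with |w| = 2^p ≥ p.
The pumping lemma gives a decomposition w = xyz where |xy| ≤ p and |y| > 0.
Then y = 0^k for some k with 1 ≤ k ≤ p.
Pump with i = 2: xy^2z = 0^{2^p+k}. Since 1 ≤ k ≤ p < 2^p, we have 2^p < 2^p+k < 2^{p+1}, so 2^p+k is not a power of 2. So xy^2z ∉ L.
This is a contradiction; hence L is not regular.

0^{2^p+k}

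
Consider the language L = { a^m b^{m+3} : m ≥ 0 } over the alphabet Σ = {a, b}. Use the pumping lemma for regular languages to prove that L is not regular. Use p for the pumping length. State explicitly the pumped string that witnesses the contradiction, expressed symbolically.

a^{p+k} b^{p+3}

Assume L is regular; let p be its pumping constant.
Take w = a^p b^{p+3}. Then w ∈ L and |w| = 2p+3 ≥ p.
The pumping lemma gives a decomposition w = xyz where |xy| ≤ p and y is nonempty.
Since the first p symbols of w are all a's and |xy| ≤ p, y lies entirely in the leading a-block: y = a^k for some k with 1 ≤ k ≤ p.
Pump with i = 2: xy^2z = a^{p+k} b^{p+3}. For this to lie in L we would need p+3 = (p+k)+3, which forces k = 0. But k ≥ 1, so xy^2z ∉ L.
This is a contradiction; hence L is not regular.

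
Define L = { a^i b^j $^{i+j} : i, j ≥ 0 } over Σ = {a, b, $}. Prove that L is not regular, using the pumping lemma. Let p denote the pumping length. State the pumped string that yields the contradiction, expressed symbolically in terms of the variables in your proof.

a^{p+k} b^p $^{2p}

Assume L is regular. Let p be the pumping length given by the pumping lemma.
Take w = a^p b^p $^{2p} ∈ L (with i=j=p, i+j=2p), |w| = 4p ≥ p.
By the pumping lemma, w = xyz with |xy| ≤ p and |y| > 0.
Because |xy| ≤ p and w begins with p copies of a, we have y = a^k with 1 ≤ k ≤ p.
Consider xy^2z = a^{p+k} b^p $^{2p}. Now the a- and b-counts sum to 2p+k, but the $-count is 2p ≠ 2p+k. So xy^2z ∉ L.
This is a contradiction; hence L is not regular.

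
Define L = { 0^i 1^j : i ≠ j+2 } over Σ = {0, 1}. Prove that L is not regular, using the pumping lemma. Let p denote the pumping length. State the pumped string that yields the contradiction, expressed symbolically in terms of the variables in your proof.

0^{p+p!} 1^{p+p!-2}

Suppose for contradiction that L is regular, and let p be the pumping length.
Choose w = 0^p 1^{p+p!-2}. Since p ≠ (p+p!-2)+2 = p+p!, w ∈ L; and |w| ≥ p.
By the pumping lemma, w = xyz with |xy| ≤ p and |y| ≥ 1.
The first p characters of w are 0's, so xy (and hence y) consists only of 0's. Write y = 0^k, 1 ≤ k ≤ p.
Since 1 ≤ k ≤ p, k divides p!; set t = 1 + p!/k. Then xy^t z has p + (p!/k)·k = p + p! copies of 0. Now the 0-count is p+p! and (1-count)+2 = (p+p!-2)+2 = p+p!, so i ≠ j+2 fails. So xy^t z = 0^{p+p!} 1^{p+p!-2} ∉ L.
Contradiction. Therefore L is not regular.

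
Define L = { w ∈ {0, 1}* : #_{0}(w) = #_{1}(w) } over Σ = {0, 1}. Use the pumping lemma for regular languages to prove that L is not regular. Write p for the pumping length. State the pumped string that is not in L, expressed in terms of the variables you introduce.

Assume L is regular. Let p be the pumping length given by the pumping lemma.
Choose w = 0^p 1^p ∈ L with |w| = 2p ≥ p.
By the pumping lemma, w = xyz with |xy| ≤ p and |y| > 0.
Because |xy| ≤ p and w begins with p copies of 0, we have y = 0^k with 1 ≤ k ≤ p.
Pump with i = 2: xy^2z = 0^{p+k} 1^p has p+k occurrences of 0 but only p of 1. Since k ≥ 1 the counts differ, so xy^2z ∉ L.
This is a contradiction; hence L is not regular.

0^{p+k} 1^p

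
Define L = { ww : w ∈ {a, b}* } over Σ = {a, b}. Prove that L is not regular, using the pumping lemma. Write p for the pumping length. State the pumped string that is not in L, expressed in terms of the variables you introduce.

Assume L is regular. Let p be the pumping length given by the pumping lemma.
Take w = a^p b^p a^p b^p = uu where u = a^pb^p; then w ∈ L and |w| = 4p ≥ p.
Write w = xyz as guaranteed by the lemma, with |xy| ≤ p and |y| > 0.
Because |xy| ≤ p and w begins with p copies of a, we have y = a^k with 1 ≤ k ≤ p.
Pump with i = 2: xy^2z = a^{p+k} b^p a^p b^p, of length 4p+k. Suppose this equals vv. The string starts with a and ends with b, so v does too; thus the boundary between the two copies of v is a b→a transition. There is exactly one such transition, at position 2p+k, so |v| = 2p+k and |vv| = 4p+2k ≠ 4p+k since k ≥ 1. So xy^2z ∉ L.
This is a contradiction; hence L is not regular.

a^{p+k} b^p a^p b^p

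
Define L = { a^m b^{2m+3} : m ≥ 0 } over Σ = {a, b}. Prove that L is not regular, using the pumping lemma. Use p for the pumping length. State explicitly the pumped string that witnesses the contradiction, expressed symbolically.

Assume L is regular; let p be its pumping constant.
Let w = a^p b^{2p+3} ∈ L; note |w| = 3p+3 ≥ p.
The pumping lemma gives a decomposition w = xyz where |xy| ≤ p and y is nonempty.
The first p characters of w are a's, so xy (and hence y) consists only of a's. Write y = a^k, 1 ≤ k ≤ p.
Pump with i = 2: xy^2z = a^{p+k} b^{2p+3}. For this to lie in L we would need 2p+3 = 2(p+k)+3, which forces k = 0. But k ≥ 1, so xy^2z ∉ L.
This contradicts the pumping lemma, so L is not regular.

a^{p+k} b^{2p+3}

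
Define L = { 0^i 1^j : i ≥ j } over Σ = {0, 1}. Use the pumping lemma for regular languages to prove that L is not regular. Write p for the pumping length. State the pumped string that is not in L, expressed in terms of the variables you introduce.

Toward a contradiction, assume L is regular with pumping length p.
Choose w = 0^p 1^p ∈ L, with |w| = 2p ≥ p.
The pumping lemma gives a decomposition w = xyz where |xy| ≤ p and |y| ≥ 1.
The first p characters of w are 0's, so xy (and hence y) consists only of 0's. Write y = 0^k, 1 ≤ k ≤ p.
Consider xy^0z = xz = 0^{p-k} 1^p. Since k ≥ 1, the 0-count p-k is less than p, so i ≥ j fails; thus xz ∉ L.
This is a contradiction; hence L is not regular.

0^{p-k} 1^p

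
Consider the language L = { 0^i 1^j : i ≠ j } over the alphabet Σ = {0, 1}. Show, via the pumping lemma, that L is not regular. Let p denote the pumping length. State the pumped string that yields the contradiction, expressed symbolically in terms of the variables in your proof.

0^{p+p!} 1^{p+p!}

Assume L is regular. Let p be the pumping length given by the pumping lemma.
Choose w = 0^p 1^{p+p!}. Since p ≠ p+p!, w ∈ L; and |w| ≥ p.
Write w = xyz as guaranteed by the lemma, with |xy| ≤ p and y is nonempty.
The first p characters of w are 0's, so xy (and hence y) consists only of 0's. Write y = 0^k, 1 ≤ k ≤ p.
Since 1 ≤ k ≤ p, k divides p!; set t = 1 + p!/k. Then xy^t z has p + (p!/k)·k = p + p! copies of 0. Now the 0-count equals the 1-count, so i ≠ j fails. So xy^t z = 0^{p+p!} 1^{p+p!} ∉ L.
This is a contradiction; hence L is not regular.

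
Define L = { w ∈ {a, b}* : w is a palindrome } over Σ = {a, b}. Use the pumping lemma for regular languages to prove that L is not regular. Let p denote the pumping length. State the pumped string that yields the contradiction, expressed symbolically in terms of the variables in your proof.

Assume L is regular; let p be its pumping constant.
Take w = a^p b a^p, a palindrome of length 2p+1 ≥ p.
By the pumping lemma, w = xyz with |xy| ≤ p and |y| ≥ 1.
Because |xy| ≤ p and w begins with p copies of a, we have y = a^k with 1 ≤ k ≤ p.
Pump with i = 2: xy^2z = a^{p+k} b a^p. Its reverse is a^p b a^{p+k}, which differs from xy^2z since k ≥ 1. So xy^2z is not a palindrome and xy^2z ∉ L.
This contradicts the pumping lemma, so L is not regular.

a^{p+k} b a^p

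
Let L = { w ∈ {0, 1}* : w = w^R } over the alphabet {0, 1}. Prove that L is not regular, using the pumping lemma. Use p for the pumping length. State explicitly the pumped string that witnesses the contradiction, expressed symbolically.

Assume L is regular; let p be its pumping constant.
Take w = 0^p 1 0^p, a palindrome of length 2p+1 ≥ p.
The pumping lemma gives a decomposition w = xyz where |xy| ≤ p and y is nonempty.
Because |xy| ≤ p and w begins with p copies of 0, we have y = 0^k with 1 ≤ k ≤ p.
Pump with i = 2: xy^2z = 0^{p+k} 1 0^p. Its reverse is 0^p 1 0^{p+k}, which differs from xy^2z since k ≥ 1. So xy^2z is not a palindrome and xy^2z ∉ L.
This contradicts the pumping lemma, so L is not regular.

0^{p+k} 1 0^p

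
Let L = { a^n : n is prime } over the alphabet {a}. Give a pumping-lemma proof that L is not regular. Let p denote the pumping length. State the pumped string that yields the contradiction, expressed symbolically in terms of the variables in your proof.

a^{q(1+k)}

Assume L is regular; let p be its pumping constant.
Let q be a prime with q ≥ p+2 (infinitely many primes exist), and take w = a^q ∈ L with |w| = q ≥ p.
By the pumping lemma, w = xyz with |xy| ≤ p and |y| > 0.
Then y = a^k for some k with 1 ≤ k ≤ p.
Since 1 ≤ k ≤ p, |xz| = q-k. Pump with i = q+1: |xy^{q+1}z| = (q-k)+(q+1)k = q+qk = q(1+k), which is composite (both factors ≥ 2). So xy^{q+1}z = a^{q(1+k)} ∉ L.
This contradicts the pumping lemma, so L is not regular.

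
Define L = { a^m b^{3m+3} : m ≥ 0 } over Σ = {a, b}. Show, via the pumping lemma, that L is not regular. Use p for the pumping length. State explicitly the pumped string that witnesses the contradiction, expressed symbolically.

a^{p+k} b^{3p+3}

Assume L is regular; let p be its pumping constant.
Let w = a^p b^{3p+3} ∈ L; note |w| = 4p+3 ≥ p.
Write w = xyz as guaranteed by the lemma, with |xy| ≤ p and |y| ≥ 1.
The first p characters of w are a's, so xy (and hence y) consists only of a's. Write y = a^k, 1 ≤ k ≤ p.
Pump with i = 2: xy^2z = a^{p+k} b^{3p+3}. For this to lie in L we would need 3p+3 = 3(p+k)+3, which forces k = 0. But k ≥ 1, so xy^2z ∉ L.
Contradiction. Therefore L is not regular.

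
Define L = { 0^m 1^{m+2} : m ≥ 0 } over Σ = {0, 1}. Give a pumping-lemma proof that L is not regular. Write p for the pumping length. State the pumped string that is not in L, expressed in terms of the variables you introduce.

0^{p+k} 1^{p+2}

Toward a contradiction, assume L is regular with pumping length p.
Choose w = 0^p 1^{p+2}, which is in L with |w| = 2p+2 ≥ p.
By the pumping lemma, w = xyz with |xy| ≤ p and |y| > 0.
Since the first p symbols of w are all 0's and |xy| ≤ p, y lies entirely in the leading 0-block: y = 0^k for some k with 1 ≤ k ≤ p.
Pump with i = 2: xy^2z = 0^{p+k} 1^{p+2}. For this to lie in L we would need p+2 = (p+k)+2, which forces k = 0. But k ≥ 1, so xy^2z ∉ L.
This is a contradiction; hence L is not regular.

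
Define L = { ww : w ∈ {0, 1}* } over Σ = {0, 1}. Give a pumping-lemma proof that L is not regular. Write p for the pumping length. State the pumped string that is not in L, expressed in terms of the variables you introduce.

0^{p+k} 1^p 0^p 1^p

Suppose for contradiction that L is regular, and let p be the pumping length.
Take w = 0^p 1^p 0^p 1^p = uu where u = 0^p1^p; then w ∈ L and |w| = 4p ≥ p.
Write w = xyz as guaranteed by the lemma, with |xy| ≤ p and |y| > 0.
Because |xy| ≤ p and w begins with p copies of 0, we have y = 0^k with 1 ≤ k ≤ p.
Pump with i = 2: xy^2z = 0^{p+k} 1^p 0^p 1^p, of length 4p+k. Suppose this equals vv. The string starts with 0 and ends with 1, so v does too; thus the boundary between the two copies of v is a 1→0 transition. There is exactly one such transition, at position 2p+k, so |v| = 2p+k and |vv| = 4p+2k ≠ 4p+k since k ≥ 1. So xy^2z ∉ L.
This contradicts the pumping lemma, so L is not regular.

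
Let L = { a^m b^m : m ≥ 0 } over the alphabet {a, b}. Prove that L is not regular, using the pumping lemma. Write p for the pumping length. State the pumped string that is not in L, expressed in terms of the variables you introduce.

Toward a contradiction, assume L is regular with pumping length p.
Choose w = a^p b^p, which is in L with |w| = 2p ≥ p.
The pumping lemma gives a decomposition w = xyz where |xy| ≤ p and |y| ≥ 1.
Since the first p symbols of w are all a's and |xy| ≤ p, y lies entirely in the leading a-block: y = a^k for some k with 1 ≤ k ≤ p.
Pump with i = 2: xy^2z = a^{p+k} b^p. For this to lie in L we would need p = p+k, which forces k = 0. But k ≥ 1, so xy^2z ∉ L.
This is a contradiction; hence L is not regular.

a^{p+k} b^p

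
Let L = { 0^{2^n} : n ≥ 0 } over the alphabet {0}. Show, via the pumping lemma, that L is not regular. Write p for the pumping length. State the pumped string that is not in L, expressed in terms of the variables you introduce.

Assume L is regular; let p be its pumping constant.
Take w = 0^{2^p} ∈ L with |w| = 2^p ≥ p.
By the pumping lemma, w = xyz with |xy| ≤ p and |y| ≥ 1.
Then y = 0^k for some k with 1 ≤ k ≤ p.
Pump with i = 2: xy^2z = 0^{2^p+k}. Since 1 ≤ k ≤ p < 2^p, we have 2^p < 2^p+k < 2^{p+1}, so 2^p+k is not a power of 2. So xy^2z ∉ L.
Contradiction. Therefore L is not regular.

0^{2^p+k}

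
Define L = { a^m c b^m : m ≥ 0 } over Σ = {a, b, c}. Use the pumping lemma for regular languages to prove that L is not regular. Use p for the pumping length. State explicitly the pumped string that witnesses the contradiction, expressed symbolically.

a^{p+k} c b^p

Suppose for contradiction that L is regular, and let p be the pumping length.
Take w = a^p c b^p ∈ L with |w| = 2p+1 ≥ p.
By the pumping lemma, w = xyz with |xy| ≤ p and |y| > 0.
Since the first p symbols of w are all a's and |xy| ≤ p, y lies entirely in the leading a-block: y = a^k for some k with 1 ≤ k ≤ p.
Pump with i = 2: xy^2z = a^{p+k} c b^p, which would require p+k = p. But k ≥ 1, so xy^2z ∉ L.
This contradicts the pumping lemma, so L is not regular.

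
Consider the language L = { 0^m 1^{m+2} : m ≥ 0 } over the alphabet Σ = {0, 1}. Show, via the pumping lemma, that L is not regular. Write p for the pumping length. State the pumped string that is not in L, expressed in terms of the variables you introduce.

Assume L is regular. Let p be the pumping length given by the pumping lemma.
Let w = 0^p 1^{p+2} ∈ L; note |w| = 2p+2 ≥ p.
The pumping lemma gives a decomposition w = xyz where |xy| ≤ p and |y| ≥ 1.
The first p characters of w are 0's, so xy (and hence y) consists only of 0's. Write y = 0^k, 1 ≤ k ≤ p.
Pump with i = 2: xy^2z = 0^{p+k} 1^{p+2}. For this to lie in L we would need p+2 = (p+k)+2, which forces k = 0. But k ≥ 1, so xy^2z ∉ L.
This is a contradiction; hence L is not regular.

0^{p+k} 1^{p+2}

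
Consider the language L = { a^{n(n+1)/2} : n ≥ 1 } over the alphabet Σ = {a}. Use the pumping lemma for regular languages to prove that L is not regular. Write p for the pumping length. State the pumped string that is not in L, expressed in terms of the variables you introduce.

a^{p(p+1)/2+k}

Assume L is regular. Let p be the pumping length given by the pumping lemma.
Take w = a^{p(p+1)/2} ∈ L with |w| = p(p+1)/2 ≥ p.
Write w = xyz as guaranteed by the lemma, with |xy| ≤ p and y is nonempty.
Then y = a^k for some k with 1 ≤ k ≤ p.
Pump with i = 2: xy^2z = a^{p(p+1)/2+k}. Since 1 ≤ k ≤ p, p(p+1)/2 < p(p+1)/2+k ≤ p(p+1)/2+p < (p+1)(p+2)/2, so p(p+1)/2+k is strictly between consecutive triangular numbers. So xy^2z ∉ L.
This is a contradiction; hence L is not regular.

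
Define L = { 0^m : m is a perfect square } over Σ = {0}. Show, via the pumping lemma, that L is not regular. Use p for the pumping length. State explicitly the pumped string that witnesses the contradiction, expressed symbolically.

Suppose for contradiction that L is regular, and let p be the pumping length.
Take w = 0^{p²} ∈ L with |w| = p² ≥ p.
Write w = xyz as guaranteed by the lemma, with |xy| ≤ p and |y| > 0.
Then y = 0^k for some k with 1 ≤ k ≤ p.
Pump with i = 2: xy^2z = 0^{p²+k}. Since 1 ≤ k ≤ p, p² < p²+k ≤ p²+p < (p+1)², so p²+k lies strictly between consecutive squares and is not a perfect square. So xy^2z ∉ L.
This contradicts the pumping lemma, so L is not regular.

0^{p²+k}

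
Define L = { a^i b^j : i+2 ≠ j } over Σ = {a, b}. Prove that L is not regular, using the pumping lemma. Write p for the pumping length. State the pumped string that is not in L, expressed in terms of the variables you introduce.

a^{p+p!} b^{p+p!+2}

Suppose for contradiction that L is regular, and let p be the pumping length.
Choose w = a^p b^{p+p!+2}. Since p ≠ (p+p!+2)-2 = p+p!, w ∈ L; and |w| ≥ p.
Write w = xyz as guaranteed by the lemma, with |xy| ≤ p and y is nonempty.
Since the first p symbols of w are all a's and |xy| ≤ p, y lies entirely in the leading a-block: y = a^k for some k with 1 ≤ k ≤ p.
Since 1 ≤ k ≤ p, k divides p!; set t = 1 + p!/k. Then xy^t z has p + (p!/k)·k = p + p! copies of a. Now the a-count is p+p! and (b-count)-2 = (p+p!+2)-2 = p+p!, so i+2 ≠ j fails. So xy^t z = a^{p+p!} b^{p+p!+2} ∉ L.
This contradicts the pumping lemma, so L is not regular.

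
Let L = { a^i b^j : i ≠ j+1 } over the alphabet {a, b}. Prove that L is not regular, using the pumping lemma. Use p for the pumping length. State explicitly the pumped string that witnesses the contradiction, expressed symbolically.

Toward a contradiction, assume L is regular with pumping length p.
Choose w = a^p b^{p+p!-1}. Since p ≠ (p+p!-1)+1 = p+p!, w ∈ L; and |w| ≥ p.
Write w = xyz as guaranteed by the lemma, with |xy| ≤ p and y is nonempty.
Because |xy| ≤ p and w begins with p copies of a, we have y = a^k with 1 ≤ k ≤ p.
Since 1 ≤ k ≤ p, k divides p!; set t = 1 + p!/k. Then xy^t z has p + (p!/k)·k = p + p! copies of a. Now the a-count is p+p! and (b-count)+1 = (p+p!-1)+1 = p+p!, so i ≠ j+1 fails. So xy^t z = a^{p+p!} b^{p+p!-1} ∉ L.
This is a contradiction; hence L is not regular.

a^{p+p!} b^{p+p!-1}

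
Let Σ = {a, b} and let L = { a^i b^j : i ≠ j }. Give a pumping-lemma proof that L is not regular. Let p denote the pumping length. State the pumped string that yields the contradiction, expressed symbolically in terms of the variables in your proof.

Suppose for contradiction that L is regular, and let p be the pumping length.
Choose w = a^p b^{p+p!}. Since p ≠ p+p!, w ∈ L; and |w| ≥ p.
By the pumping lemma, w = xyz with |xy| ≤ p and y is nonempty.
Since the first p symbols of w are all a's and |xy| ≤ p, y lies entirely in the leading a-block: y = a^k for some k with 1 ≤ k ≤ p.
Since 1 ≤ k ≤ p, k divides p!; set t = 1 + p!/k. Then xy^t z has p + (p!/k)·k = p + p! copies of a. Now the a-count equals the b-count, so i ≠ j fails. So xy^t z = a^{p+p!} b^{p+p!} ∉ L.
This contradicts the pumping lemma, so L is not regular.

a^{p+p!} b^{p+p!}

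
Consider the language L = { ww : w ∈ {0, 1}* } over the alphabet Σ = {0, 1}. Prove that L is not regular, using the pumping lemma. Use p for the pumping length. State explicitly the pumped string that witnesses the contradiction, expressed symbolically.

0^{p+k} 1^p 0^p 1^p

Suppose for contradiction that L is regular, and let p be the pumping length.
Take w = 0^p 1^p 0^p 1^p = uu where u = 0^p1^p; then w ∈ L and |w| = 4p ≥ p.
By the pumping lemma, w = xyz with |xy| ≤ p and |y| > 0.
Since the first p symbols of w are all 0's and |xy| ≤ p, y lies entirely in the leading 0-block: y = 0^k for some k with 1 ≤ k ≤ p.
Pump with i = 2: xy^2z = 0^{p+k} 1^p 0^p 1^p, of length 4p+k. Suppose this equals vv. The string starts with 0 and ends with 1, so v does too; thus the boundary between the two copies of v is a 1→0 transition. There is exactly one such transition, at position 2p+k, so |v| = 2p+k and |vv| = 4p+2k ≠ 4p+k since k ≥ 1. So xy^2z ∉ L.
Contradiction. Therefore L is not regular.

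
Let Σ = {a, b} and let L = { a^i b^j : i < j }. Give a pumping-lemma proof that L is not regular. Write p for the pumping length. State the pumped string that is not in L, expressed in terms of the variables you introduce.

a^{p+k} b^{p+1}

Suppose for contradiction that L is regular, and let p be the pumping length.
Choose w = a^p b^{p+1} ∈ L, with |w| = 2p+1 ≥ p.
By the pumping lemma, w = xyz with |xy| ≤ p and |y| > 0.
The first p characters of w are a's, so xy (and hence y) consists only of a's. Write y = a^k, 1 ≤ k ≤ p.
Consider xy^2z = a^{p+k} b^{p+1}. Since k ≥ 1, the a-count p+k is at least p+1, so i < j fails; thus xy^2z ∉ L.
Contradiction. Therefore L is not regular.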